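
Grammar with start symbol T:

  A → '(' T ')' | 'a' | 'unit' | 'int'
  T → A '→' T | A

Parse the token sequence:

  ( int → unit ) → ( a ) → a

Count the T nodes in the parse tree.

6

[T [A ( [T [A int] → [T [A unit]]] )] → [T [A ( [T [A a]] )] → [T [A a]]]]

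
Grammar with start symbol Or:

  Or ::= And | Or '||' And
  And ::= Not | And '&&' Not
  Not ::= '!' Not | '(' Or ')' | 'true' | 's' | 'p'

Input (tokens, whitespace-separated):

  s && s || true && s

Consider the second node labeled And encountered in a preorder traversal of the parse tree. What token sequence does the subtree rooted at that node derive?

s

[Or [Or [And [And [Not s]] && [Not s]]] || [And [And [Not true]] && [Not s]]]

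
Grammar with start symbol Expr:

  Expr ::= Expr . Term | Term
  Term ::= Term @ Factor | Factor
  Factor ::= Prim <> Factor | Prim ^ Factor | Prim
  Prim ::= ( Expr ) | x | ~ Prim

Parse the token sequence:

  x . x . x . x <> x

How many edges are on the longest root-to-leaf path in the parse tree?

7

[Expr [Expr [Expr [Expr [Term [Factor [Prim x]]]] . [Term [Factor [Prim x]]]] . [Term [Factor [Prim x]]]] . [Term [Factor [Prim x] <> [Factor [Prim x]]]]]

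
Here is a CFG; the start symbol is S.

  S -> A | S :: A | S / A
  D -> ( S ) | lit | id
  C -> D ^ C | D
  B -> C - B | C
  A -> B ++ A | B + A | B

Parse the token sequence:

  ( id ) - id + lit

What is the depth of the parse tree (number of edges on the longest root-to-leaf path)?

[S [A [B [C [D ( [S [A [B [C [D id]]]]] )]] - [B [C [D id]]]] + [A [B [C [D lit]]]]]]

10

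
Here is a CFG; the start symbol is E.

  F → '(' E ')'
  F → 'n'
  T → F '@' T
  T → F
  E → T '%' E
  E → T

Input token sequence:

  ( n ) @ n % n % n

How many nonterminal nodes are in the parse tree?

14

[E [T [F ( [E [T [F n]]] )] @ [T [F n]]] % [E [T [F n]] % [E [T [F n]]]]]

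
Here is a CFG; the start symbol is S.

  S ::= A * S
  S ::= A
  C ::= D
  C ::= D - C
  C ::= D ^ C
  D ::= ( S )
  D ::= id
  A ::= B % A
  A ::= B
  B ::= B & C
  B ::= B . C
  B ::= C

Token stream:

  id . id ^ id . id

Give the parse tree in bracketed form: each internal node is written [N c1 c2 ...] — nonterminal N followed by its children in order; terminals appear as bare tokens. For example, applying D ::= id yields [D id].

S
A
B
B . C
B . C . C
C . C . C
D . C . C
id . C . C
id . D ^ C . C
id . id ^ C . C
id . id ^ D . C
id . id ^ id . C
id . id ^ id . D
id . id ^ id . id

[S [A [B [B [B [C [D id]]] . [C [D id] ^ [C [D id]]]] . [C [D id]]]]]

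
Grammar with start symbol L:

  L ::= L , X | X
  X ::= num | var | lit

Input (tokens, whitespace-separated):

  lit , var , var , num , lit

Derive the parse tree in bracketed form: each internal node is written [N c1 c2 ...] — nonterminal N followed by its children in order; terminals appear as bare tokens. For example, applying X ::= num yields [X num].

L
L , X
L , X , X
L , X , X , X
L , X , X , X , X
X , X , X , X , X
lit , X , X , X , X
lit , var , X , X , X
lit , var , var , X , X
lit , var , var , num , X
lit , var , var , num , lit

[L [L [L [L [L [X lit]] , [X var]] , [X var]] , [X num]] , [X lit]]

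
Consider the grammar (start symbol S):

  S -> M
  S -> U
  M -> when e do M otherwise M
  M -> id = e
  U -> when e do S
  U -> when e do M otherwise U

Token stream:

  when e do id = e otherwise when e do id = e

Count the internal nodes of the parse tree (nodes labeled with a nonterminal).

[S [U when e do [M id = e] otherwise [U when e do [S [M id = e]]]]]

6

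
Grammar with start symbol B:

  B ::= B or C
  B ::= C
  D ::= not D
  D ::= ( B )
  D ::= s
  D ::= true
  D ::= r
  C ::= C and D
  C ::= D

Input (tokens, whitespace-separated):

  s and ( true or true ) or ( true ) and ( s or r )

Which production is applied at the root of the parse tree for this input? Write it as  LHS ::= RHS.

B ::= B or C

[B [B [C [C [D s]] and [D ( [B [B [C [D true]]] or [C [D true]]] )]]] or [C [C [D ( [B [C [D true]]] )]] and [D ( [B [B [C [D s]]] or [C [D r]]] )]]]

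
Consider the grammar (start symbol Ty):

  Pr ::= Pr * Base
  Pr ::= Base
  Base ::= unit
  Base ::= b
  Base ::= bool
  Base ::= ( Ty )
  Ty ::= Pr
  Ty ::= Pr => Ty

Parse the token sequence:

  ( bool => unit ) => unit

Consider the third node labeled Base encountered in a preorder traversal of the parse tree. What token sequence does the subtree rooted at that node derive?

unit

[Ty [Pr [Base ( [Ty [Pr [Base bool]] => [Ty [Pr [Base unit]]]] )]] => [Ty [Pr [Base unit]]]]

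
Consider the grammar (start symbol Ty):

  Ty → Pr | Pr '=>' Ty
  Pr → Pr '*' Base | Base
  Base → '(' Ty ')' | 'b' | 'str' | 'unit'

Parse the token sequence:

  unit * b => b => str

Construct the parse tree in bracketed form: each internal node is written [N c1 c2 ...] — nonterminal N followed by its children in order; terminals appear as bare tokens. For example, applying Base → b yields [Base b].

Ty
Pr => Ty
Pr * Base => Ty
Base * Base => Ty
unit * Base => Ty
unit * b => Ty
unit * b => Pr => Ty
unit * b => Base => Ty
unit * b => b => Ty
unit * b => b => Pr
unit * b => b => Base
unit * b => b => str

[Ty [Pr [Pr [Base unit]] * [Base b]] => [Ty [Pr [Base b]] => [Ty [Pr [Base str]]]]]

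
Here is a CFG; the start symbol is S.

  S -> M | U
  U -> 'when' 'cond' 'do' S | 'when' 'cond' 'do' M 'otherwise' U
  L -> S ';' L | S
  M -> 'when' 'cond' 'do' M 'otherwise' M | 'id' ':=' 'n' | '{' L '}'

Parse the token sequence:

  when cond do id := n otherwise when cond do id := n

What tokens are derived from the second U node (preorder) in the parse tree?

[S [U when cond do [M id := n] otherwise [U when cond do [S [M id := n]]]]]

when cond do id := n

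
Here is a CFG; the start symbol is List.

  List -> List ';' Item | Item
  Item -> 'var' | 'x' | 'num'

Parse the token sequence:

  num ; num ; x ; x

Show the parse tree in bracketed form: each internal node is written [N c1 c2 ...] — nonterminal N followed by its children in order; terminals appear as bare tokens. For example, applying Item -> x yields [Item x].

[List [List [List [List [Item num]] ; [Item num]] ; [Item x]] ; [Item x]]

List
List ; Item
List ; Item ; Item
List ; Item ; Item ; Item
Item ; Item ; Item ; Item
num ; Item ; Item ; Item
num ; num ; Item ; Item
num ; num ; x ; Item
num ; num ; x ; x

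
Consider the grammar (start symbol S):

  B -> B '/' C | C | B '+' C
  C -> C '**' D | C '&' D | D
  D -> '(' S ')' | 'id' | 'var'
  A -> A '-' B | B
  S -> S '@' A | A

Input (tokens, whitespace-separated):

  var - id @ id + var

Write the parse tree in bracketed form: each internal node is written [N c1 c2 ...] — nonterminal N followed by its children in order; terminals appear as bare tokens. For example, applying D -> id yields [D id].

S
S @ A
A @ A
A - B @ A
B - B @ A
C - B @ A
D - B @ A
var - B @ A
var - C @ A
var - D @ A
var - id @ A
var - id @ B
var - id @ B + C
var - id @ C + C
var - id @ D + C
var - id @ id + C
var - id @ id + D
var - id @ id + var

[S [S [A [A [B [C [D var]]]] - [B [C [D id]]]]] @ [A [B [B [C [D id]]] + [C [D var]]]]]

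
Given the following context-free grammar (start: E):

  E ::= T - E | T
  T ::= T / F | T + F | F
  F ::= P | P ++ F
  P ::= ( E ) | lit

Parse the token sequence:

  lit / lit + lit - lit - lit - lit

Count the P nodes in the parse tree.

6

[E [T [T [T [F [P lit]]] / [F [P lit]]] + [F [P lit]]] - [E [T [F [P lit]]] - [E [T [F [P lit]]] - [E [T [F [P lit]]]]]]]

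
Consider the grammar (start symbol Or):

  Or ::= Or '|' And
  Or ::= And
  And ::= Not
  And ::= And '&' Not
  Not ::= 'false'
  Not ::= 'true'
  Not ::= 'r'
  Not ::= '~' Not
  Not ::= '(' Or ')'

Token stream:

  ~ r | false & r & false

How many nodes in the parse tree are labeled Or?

[Or [Or [And [Not ~ [Not r]]]] | [And [And [And [Not false]] & [Not r]] & [Not false]]]

2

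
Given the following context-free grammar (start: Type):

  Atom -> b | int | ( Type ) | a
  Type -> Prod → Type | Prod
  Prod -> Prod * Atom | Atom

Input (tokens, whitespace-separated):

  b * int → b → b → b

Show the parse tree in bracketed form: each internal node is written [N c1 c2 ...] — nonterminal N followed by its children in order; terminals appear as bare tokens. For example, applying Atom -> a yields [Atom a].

Type
Prod → Type
Prod * Atom → Type
Atom * Atom → Type
b * Atom → Type
b * int → Type
b * int → Prod → Type
b * int → Atom → Type
b * int → b → Type
b * int → b → Prod → Type
b * int → b → Atom → Type
b * int → b → b → Type
b * int → b → b → Prod
b * int → b → b → Atom
b * int → b → b → b

[Type [Prod [Prod [Atom b]] * [Atom int]] → [Type [Prod [Atom b]] → [Type [Prod [Atom b]] → [Type [Prod [Atom b]]]]]]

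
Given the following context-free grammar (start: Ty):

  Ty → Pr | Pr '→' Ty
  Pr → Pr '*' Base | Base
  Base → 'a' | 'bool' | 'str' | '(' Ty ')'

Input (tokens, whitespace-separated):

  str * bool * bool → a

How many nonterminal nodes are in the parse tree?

[Ty [Pr [Pr [Pr [Base str]] * [Base bool]] * [Base bool]] → [Ty [Pr [Base a]]]]

10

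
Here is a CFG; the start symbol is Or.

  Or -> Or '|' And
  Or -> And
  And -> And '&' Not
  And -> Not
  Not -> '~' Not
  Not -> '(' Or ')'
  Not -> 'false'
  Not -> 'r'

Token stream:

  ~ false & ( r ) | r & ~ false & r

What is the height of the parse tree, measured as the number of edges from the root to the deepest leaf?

7

[Or [Or [And [And [Not ~ [Not false]]] & [Not ( [Or [And [Not r]]] )]]] | [And [And [And [Not r]] & [Not ~ [Not false]]] & [Not r]]]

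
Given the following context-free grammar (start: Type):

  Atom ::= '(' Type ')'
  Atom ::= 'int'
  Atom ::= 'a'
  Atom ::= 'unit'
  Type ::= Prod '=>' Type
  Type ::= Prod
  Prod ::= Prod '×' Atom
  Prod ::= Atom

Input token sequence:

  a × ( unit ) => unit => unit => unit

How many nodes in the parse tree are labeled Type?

5

[Type [Prod [Prod [Atom a]] × [Atom ( [Type [Prod [Atom unit]]] )]] => [Type [Prod [Atom unit]] => [Type [Prod [Atom unit]] => [Type [Prod [Atom unit]]]]]]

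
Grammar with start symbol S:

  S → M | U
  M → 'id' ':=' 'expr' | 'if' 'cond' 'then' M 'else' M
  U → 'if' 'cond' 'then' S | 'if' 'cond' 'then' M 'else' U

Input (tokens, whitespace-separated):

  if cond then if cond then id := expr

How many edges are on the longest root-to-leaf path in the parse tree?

[S [U if cond then [S [U if cond then [S [M id := expr]]]]]]

6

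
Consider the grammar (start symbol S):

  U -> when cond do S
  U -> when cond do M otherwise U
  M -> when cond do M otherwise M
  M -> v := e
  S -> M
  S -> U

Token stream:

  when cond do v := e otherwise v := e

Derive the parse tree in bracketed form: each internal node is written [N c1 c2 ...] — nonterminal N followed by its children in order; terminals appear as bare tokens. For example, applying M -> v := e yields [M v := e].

S
M
when cond do M otherwise M
when cond do v := e otherwise M
when cond do v := e otherwise v := e

[S [M when cond do [M v := e] otherwise [M v := e]]]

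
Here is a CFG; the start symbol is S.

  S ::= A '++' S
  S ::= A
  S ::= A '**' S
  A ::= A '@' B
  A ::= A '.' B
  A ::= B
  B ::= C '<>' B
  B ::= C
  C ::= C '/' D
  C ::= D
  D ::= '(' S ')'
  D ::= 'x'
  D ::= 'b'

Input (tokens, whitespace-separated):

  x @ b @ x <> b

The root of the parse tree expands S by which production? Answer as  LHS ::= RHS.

S ::= A

[S [A [A [A [B [C [D x]]]] @ [B [C [D b]]]] @ [B [C [D x]] <> [B [C [D b]]]]]]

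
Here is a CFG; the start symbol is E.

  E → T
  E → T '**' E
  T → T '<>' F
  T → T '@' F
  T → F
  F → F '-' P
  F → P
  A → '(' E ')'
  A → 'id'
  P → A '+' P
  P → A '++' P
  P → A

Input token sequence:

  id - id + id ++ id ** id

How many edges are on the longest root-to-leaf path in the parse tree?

[E [T [F [F [P [A id]]] - [P [A id] + [P [A id] ++ [P [A id]]]]]] ** [E [T [F [P [A id]]]]]]

7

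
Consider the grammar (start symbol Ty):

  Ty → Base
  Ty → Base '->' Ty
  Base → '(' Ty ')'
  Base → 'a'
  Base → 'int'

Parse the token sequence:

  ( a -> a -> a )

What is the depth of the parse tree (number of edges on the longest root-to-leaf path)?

6

[Ty [Base ( [Ty [Base a] -> [Ty [Base a] -> [Ty [Base a]]]] )]]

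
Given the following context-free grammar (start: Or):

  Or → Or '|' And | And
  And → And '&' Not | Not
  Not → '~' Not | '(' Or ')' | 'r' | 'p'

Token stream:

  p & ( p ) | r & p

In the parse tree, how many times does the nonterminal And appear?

[Or [Or [And [And [Not p]] & [Not ( [Or [And [Not p]]] )]]] | [And [And [Not r]] & [Not p]]]

5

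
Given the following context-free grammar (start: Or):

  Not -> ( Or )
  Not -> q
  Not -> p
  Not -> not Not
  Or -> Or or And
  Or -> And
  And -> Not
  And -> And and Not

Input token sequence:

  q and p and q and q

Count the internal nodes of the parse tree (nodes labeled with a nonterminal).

9

[Or [And [And [And [And [Not q]] and [Not p]] and [Not q]] and [Not q]]]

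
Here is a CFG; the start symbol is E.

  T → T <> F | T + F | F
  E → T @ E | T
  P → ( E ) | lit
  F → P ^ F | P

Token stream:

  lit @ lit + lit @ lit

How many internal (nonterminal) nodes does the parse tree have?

15

[E [T [F [P lit]]] @ [E [T [T [F [P lit]]] + [F [P lit]]] @ [E [T [F [P lit]]]]]]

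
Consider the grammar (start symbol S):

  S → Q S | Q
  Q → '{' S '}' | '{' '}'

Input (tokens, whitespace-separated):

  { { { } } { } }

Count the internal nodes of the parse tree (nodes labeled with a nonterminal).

[S [Q { [S [Q { [S [Q { }]] }] [S [Q { }]]] }]]

8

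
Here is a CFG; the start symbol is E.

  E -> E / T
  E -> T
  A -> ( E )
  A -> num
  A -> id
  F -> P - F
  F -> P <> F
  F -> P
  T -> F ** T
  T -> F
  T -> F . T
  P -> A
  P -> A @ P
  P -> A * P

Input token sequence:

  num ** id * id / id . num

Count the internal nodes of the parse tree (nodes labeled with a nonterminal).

20

[E [E [T [F [P [A num]]] ** [T [F [P [A id] * [P [A id]]]]]]] / [T [F [P [A id]]] . [T [F [P [A num]]]]]]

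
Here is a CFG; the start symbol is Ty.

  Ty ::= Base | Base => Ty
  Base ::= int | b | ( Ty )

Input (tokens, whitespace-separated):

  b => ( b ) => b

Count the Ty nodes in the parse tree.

4

[Ty [Base b] => [Ty [Base ( [Ty [Base b]] )] => [Ty [Base b]]]]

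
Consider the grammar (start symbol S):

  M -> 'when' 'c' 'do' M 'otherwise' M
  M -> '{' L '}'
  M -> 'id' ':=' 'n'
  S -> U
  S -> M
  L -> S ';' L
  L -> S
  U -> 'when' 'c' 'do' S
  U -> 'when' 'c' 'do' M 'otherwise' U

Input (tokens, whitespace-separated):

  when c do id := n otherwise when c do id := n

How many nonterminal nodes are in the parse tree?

[S [U when c do [M id := n] otherwise [U when c do [S [M id := n]]]]]

6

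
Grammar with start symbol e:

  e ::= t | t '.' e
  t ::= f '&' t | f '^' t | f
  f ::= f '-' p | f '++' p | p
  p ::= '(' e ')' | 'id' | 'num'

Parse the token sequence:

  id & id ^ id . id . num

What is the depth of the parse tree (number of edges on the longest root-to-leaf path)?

[e [t [f [p id]] & [t [f [p id]] ^ [t [f [p id]]]]] . [e [t [f [p id]]] . [e [t [f [p num]]]]]]

6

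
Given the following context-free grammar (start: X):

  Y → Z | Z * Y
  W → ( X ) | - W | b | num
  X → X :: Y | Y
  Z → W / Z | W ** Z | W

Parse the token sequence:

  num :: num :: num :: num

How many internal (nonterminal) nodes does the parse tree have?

16

[X [X [X [X [Y [Z [W num]]]] :: [Y [Z [W num]]]] :: [Y [Z [W num]]]] :: [Y [Z [W num]]]]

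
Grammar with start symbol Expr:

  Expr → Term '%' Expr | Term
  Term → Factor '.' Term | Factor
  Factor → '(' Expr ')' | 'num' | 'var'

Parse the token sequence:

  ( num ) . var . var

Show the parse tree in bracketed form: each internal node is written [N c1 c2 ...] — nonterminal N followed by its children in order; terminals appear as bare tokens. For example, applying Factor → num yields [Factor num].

Expr
Term
Factor . Term
( Expr ) . Term
( Term ) . Term
( Factor ) . Term
( num ) . Term
( num ) . Factor . Term
( num ) . var . Term
( num ) . var . Factor
( num ) . var . var

[Expr [Term [Factor ( [Expr [Term [Factor num]]] )] . [Term [Factor var] . [Term [Factor var]]]]]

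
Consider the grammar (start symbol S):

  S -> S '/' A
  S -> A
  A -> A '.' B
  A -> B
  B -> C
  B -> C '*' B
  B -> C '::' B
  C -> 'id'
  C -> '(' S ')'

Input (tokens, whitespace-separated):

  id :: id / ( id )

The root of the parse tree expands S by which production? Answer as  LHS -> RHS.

S -> S '/' A

[S [S [A [B [C id] :: [B [C id]]]]] / [A [B [C ( [S [A [B [C id]]]] )]]]]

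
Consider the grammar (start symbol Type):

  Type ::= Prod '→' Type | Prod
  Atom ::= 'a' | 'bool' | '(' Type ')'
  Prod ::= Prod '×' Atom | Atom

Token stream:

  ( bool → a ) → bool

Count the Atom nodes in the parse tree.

[Type [Prod [Atom ( [Type [Prod [Atom bool]] → [Type [Prod [Atom a]]]] )]] → [Type [Prod [Atom bool]]]]

4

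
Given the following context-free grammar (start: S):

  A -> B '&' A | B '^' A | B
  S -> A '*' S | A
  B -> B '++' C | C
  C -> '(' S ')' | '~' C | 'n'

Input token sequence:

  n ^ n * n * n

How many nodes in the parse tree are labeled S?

[S [A [B [C n]] ^ [A [B [C n]]]] * [S [A [B [C n]]] * [S [A [B [C n]]]]]]

3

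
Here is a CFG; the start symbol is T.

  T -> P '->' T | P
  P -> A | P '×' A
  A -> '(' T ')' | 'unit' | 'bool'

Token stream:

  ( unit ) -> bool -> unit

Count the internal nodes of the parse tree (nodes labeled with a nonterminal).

[T [P [A ( [T [P [A unit]]] )]] -> [T [P [A bool]] -> [T [P [A unit]]]]]

12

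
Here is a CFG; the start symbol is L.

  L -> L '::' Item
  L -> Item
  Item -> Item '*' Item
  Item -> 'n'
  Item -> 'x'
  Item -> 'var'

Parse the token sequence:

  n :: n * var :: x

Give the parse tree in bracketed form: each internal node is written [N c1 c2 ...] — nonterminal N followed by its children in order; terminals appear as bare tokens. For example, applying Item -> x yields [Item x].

[L [L [L [Item n]] :: [Item [Item n] * [Item var]]] :: [Item x]]

L
L :: Item
L :: Item :: Item
Item :: Item :: Item
n :: Item :: Item
n :: Item * Item :: Item
n :: n * Item :: Item
n :: n * var :: Item
n :: n * var :: x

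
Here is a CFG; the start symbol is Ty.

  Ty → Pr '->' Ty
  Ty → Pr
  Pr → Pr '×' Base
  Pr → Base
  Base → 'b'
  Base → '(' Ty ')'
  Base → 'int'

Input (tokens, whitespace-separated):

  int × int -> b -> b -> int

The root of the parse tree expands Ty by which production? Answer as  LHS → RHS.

Ty → Pr '->' Ty

[Ty [Pr [Pr [Base int]] × [Base int]] -> [Ty [Pr [Base b]] -> [Ty [Pr [Base b]] -> [Ty [Pr [Base int]]]]]]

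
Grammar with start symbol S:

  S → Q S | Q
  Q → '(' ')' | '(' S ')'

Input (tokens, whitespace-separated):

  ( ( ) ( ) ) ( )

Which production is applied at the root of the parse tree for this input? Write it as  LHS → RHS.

S → Q S

[S [Q ( [S [Q ( )] [S [Q ( )]]] )] [S [Q ( )]]]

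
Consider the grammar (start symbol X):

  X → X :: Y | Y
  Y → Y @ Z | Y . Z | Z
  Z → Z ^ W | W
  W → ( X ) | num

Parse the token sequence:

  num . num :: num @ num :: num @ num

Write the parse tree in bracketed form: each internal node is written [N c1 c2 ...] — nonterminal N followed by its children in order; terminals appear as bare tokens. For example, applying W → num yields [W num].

[X [X [X [Y [Y [Z [W num]]] . [Z [W num]]]] :: [Y [Y [Z [W num]]] @ [Z [W num]]]] :: [Y [Y [Z [W num]]] @ [Z [W num]]]]

X
X :: Y
X :: Y :: Y
Y :: Y :: Y
Y . Z :: Y :: Y
Z . Z :: Y :: Y
W . Z :: Y :: Y
num . Z :: Y :: Y
num . W :: Y :: Y
num . num :: Y :: Y
num . num :: Y @ Z :: Y
num . num :: Z @ Z :: Y
num . num :: W @ Z :: Y
num . num :: num @ Z :: Y
num . num :: num @ W :: Y
num . num :: num @ num :: Y
num . num :: num @ num :: Y @ Z
num . num :: num @ num :: Z @ Z
num . num :: num @ num :: W @ Z
num . num :: num @ num :: num @ Z
num . num :: num @ num :: num @ W
num . num :: num @ num :: num @ num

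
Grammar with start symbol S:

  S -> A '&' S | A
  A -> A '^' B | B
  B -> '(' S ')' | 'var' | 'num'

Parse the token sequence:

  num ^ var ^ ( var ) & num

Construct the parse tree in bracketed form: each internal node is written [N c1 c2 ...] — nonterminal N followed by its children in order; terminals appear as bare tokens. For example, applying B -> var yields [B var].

S
A & S
A ^ B & S
A ^ B ^ B & S
B ^ B ^ B & S
num ^ B ^ B & S
num ^ var ^ B & S
num ^ var ^ ( S ) & S
num ^ var ^ ( A ) & S
num ^ var ^ ( B ) & S
num ^ var ^ ( var ) & S
num ^ var ^ ( var ) & A
num ^ var ^ ( var ) & B
num ^ var ^ ( var ) & num

[S [A [A [A [B num]] ^ [B var]] ^ [B ( [S [A [B var]]] )]] & [S [A [B num]]]]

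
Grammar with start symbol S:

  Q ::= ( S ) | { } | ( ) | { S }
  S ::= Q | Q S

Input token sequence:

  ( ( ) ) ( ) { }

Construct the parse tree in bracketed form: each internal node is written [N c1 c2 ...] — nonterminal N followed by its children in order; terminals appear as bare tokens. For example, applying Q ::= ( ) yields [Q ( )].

[S [Q ( [S [Q ( )]] )] [S [Q ( )] [S [Q { }]]]]

S
Q S
( S ) S
( Q ) S
( ( ) ) S
( ( ) ) Q S
( ( ) ) ( ) S
( ( ) ) ( ) Q
( ( ) ) ( ) { }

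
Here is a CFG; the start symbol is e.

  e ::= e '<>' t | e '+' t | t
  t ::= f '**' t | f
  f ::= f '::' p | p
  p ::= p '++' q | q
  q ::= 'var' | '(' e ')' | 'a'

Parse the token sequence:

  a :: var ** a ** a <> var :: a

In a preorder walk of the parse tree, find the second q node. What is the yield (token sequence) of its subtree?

var

[e [e [t [f [f [p [q a]]] :: [p [q var]]] ** [t [f [p [q a]]] ** [t [f [p [q a]]]]]]] <> [t [f [f [p [q var]]] :: [p [q a]]]]]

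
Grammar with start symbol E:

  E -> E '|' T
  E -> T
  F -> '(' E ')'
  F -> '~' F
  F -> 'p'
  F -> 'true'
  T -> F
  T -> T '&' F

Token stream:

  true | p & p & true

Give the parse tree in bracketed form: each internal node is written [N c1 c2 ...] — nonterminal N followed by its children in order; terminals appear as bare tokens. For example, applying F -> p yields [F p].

E
E | T
T | T
F | T
true | T
true | T & F
true | T & F & F
true | F & F & F
true | p & F & F
true | p & p & F
true | p & p & true

[E [E [T [F true]]] | [T [T [T [F p]] & [F p]] & [F true]]]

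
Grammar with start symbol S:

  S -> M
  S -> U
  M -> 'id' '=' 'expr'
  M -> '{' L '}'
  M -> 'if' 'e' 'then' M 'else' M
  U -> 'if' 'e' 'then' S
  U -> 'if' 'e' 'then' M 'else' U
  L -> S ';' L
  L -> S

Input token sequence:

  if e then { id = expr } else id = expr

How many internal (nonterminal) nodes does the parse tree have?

7

[S [M if e then [M { [L [S [M id = expr]]] }] else [M id = expr]]]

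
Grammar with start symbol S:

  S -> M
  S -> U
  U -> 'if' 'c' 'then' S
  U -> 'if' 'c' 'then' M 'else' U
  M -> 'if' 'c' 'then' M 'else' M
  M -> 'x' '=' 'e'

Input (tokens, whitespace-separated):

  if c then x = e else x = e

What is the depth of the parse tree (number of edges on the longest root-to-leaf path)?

3

[S [M if c then [M x = e] else [M x = e]]]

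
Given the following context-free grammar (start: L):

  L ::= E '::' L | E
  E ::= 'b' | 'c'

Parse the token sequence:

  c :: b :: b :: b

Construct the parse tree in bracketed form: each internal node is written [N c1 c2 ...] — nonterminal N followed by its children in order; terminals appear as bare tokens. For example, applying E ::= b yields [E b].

L
E :: L
c :: L
c :: E :: L
c :: b :: L
c :: b :: E :: L
c :: b :: b :: L
c :: b :: b :: E
c :: b :: b :: b

[L [E c] :: [L [E b] :: [L [E b] :: [L [E b]]]]]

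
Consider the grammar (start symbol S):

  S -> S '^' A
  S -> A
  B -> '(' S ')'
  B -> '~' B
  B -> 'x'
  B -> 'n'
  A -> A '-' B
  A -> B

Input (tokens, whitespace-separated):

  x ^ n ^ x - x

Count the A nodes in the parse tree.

4

[S [S [S [A [B x]]] ^ [A [B n]]] ^ [A [A [B x]] - [B x]]]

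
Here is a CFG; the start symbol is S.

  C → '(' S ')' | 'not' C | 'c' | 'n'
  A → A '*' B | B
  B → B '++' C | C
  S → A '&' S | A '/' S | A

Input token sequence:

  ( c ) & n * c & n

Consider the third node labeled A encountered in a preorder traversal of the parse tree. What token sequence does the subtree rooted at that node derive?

n * c

[S [A [B [C ( [S [A [B [C c]]]] )]]] & [S [A [A [B [C n]]] * [B [C c]]] & [S [A [B [C n]]]]]]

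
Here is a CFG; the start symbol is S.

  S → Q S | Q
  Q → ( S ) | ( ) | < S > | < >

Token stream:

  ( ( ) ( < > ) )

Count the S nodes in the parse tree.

4

[S [Q ( [S [Q ( )] [S [Q ( [S [Q < >]] )]]] )]]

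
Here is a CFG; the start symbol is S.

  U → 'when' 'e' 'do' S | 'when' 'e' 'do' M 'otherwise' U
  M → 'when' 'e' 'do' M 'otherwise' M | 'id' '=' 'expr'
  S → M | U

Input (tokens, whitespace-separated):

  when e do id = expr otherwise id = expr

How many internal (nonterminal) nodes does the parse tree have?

4

[S [M when e do [M id = expr] otherwise [M id = expr]]]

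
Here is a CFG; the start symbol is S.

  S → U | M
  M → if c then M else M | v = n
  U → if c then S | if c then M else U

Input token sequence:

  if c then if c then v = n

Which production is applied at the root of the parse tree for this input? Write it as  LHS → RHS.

S → U

[S [U if c then [S [U if c then [S [M v = n]]]]]]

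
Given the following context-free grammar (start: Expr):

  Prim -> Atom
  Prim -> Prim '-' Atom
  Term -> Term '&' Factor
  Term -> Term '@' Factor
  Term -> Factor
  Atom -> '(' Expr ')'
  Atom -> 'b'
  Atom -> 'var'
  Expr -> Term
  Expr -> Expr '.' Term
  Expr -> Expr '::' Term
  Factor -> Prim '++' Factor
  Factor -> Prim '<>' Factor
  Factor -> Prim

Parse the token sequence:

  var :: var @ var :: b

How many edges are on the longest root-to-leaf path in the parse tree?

[Expr [Expr [Expr [Term [Factor [Prim [Atom var]]]]] :: [Term [Term [Factor [Prim [Atom var]]]] @ [Factor [Prim [Atom var]]]]] :: [Term [Factor [Prim [Atom b]]]]]

7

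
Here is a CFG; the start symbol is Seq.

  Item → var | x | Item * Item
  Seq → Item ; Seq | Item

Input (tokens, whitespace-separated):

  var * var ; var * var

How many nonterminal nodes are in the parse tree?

[Seq [Item [Item var] * [Item var]] ; [Seq [Item [Item var] * [Item var]]]]

8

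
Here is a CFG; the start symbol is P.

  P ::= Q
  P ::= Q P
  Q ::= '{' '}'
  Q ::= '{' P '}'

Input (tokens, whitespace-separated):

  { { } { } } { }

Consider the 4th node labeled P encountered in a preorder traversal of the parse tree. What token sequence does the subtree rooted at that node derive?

[P [Q { [P [Q { }] [P [Q { }]]] }] [P [Q { }]]]

{ }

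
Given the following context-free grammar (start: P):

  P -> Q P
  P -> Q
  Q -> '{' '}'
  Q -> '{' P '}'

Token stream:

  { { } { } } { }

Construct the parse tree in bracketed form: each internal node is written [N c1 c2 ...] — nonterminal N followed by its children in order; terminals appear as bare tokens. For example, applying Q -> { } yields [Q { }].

[P [Q { [P [Q { }] [P [Q { }]]] }] [P [Q { }]]]

P
Q P
{ P } P
{ Q P } P
{ { } P } P
{ { } Q } P
{ { } { } } P
{ { } { } } Q
{ { } { } } { }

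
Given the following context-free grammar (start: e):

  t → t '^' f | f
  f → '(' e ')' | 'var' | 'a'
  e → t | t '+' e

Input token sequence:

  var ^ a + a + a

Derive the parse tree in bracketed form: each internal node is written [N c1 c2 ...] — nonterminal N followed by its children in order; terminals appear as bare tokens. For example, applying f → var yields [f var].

e
t + e
t ^ f + e
f ^ f + e
var ^ f + e
var ^ a + e
var ^ a + t + e
var ^ a + f + e
var ^ a + a + e
var ^ a + a + t
var ^ a + a + f
var ^ a + a + a

[e [t [t [f var]] ^ [f a]] + [e [t [f a]] + [e [t [f a]]]]]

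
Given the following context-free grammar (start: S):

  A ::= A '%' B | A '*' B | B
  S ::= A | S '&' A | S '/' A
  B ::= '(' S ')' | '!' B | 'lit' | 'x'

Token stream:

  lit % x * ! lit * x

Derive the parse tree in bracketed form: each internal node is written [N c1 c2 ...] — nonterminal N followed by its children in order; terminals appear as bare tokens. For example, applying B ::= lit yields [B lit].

[S [A [A [A [A [B lit]] % [B x]] * [B ! [B lit]]] * [B x]]]

S
A
A * B
A * B * B
A % B * B * B
B % B * B * B
lit % B * B * B
lit % x * B * B
lit % x * ! B * B
lit % x * ! lit * B
lit % x * ! lit * x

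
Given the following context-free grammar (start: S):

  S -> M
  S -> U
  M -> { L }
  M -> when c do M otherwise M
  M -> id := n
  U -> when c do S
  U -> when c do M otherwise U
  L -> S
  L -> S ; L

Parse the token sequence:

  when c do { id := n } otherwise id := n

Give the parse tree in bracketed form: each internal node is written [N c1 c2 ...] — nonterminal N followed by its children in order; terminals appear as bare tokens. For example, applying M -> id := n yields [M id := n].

[S [M when c do [M { [L [S [M id := n]]] }] otherwise [M id := n]]]

S
M
when c do M otherwise M
when c do { L } otherwise M
when c do { S } otherwise M
when c do { M } otherwise M
when c do { id := n } otherwise M
when c do { id := n } otherwise id := n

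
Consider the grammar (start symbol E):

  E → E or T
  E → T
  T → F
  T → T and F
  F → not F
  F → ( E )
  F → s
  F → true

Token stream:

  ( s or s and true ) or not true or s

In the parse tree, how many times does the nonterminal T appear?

[E [E [E [T [F ( [E [E [T [F s]]] or [T [T [F s]] and [F true]]] )]]] or [T [F not [F true]]]] or [T [F s]]]

6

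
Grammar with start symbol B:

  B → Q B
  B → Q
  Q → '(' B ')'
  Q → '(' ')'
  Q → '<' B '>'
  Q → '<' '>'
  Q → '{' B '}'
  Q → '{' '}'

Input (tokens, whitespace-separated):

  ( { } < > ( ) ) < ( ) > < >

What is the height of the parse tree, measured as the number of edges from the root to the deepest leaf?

[B [Q ( [B [Q { }] [B [Q < >] [B [Q ( )]]]] )] [B [Q < [B [Q ( )]] >] [B [Q < >]]]]

6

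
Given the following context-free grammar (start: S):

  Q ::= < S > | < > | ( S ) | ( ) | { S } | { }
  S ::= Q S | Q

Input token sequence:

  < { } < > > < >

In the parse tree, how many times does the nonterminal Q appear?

[S [Q < [S [Q { }] [S [Q < >]]] >] [S [Q < >]]]

4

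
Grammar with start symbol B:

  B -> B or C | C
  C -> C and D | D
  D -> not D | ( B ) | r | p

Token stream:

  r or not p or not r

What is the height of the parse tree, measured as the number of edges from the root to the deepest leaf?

5

[B [B [B [C [D r]]] or [C [D not [D p]]]] or [C [D not [D r]]]]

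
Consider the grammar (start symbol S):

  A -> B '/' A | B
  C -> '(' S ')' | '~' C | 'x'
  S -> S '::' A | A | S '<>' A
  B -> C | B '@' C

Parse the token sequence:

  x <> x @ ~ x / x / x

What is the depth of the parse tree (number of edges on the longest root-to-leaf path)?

6

[S [S [A [B [C x]]]] <> [A [B [B [C x]] @ [C ~ [C x]]] / [A [B [C x]] / [A [B [C x]]]]]]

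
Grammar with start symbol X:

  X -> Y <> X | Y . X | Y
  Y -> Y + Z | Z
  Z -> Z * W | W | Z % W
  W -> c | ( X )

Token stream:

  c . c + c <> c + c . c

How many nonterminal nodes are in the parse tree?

22

[X [Y [Z [W c]]] . [X [Y [Y [Z [W c]]] + [Z [W c]]] <> [X [Y [Y [Z [W c]]] + [Z [W c]]] . [X [Y [Z [W c]]]]]]]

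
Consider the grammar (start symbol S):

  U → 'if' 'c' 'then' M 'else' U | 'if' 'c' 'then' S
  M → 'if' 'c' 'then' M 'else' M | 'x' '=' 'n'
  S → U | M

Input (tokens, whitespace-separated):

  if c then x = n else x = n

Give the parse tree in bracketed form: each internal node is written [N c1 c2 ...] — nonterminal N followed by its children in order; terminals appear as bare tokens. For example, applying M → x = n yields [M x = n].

S
M
if c then M else M
if c then x = n else M
if c then x = n else x = n

[S [M if c then [M x = n] else [M x = n]]]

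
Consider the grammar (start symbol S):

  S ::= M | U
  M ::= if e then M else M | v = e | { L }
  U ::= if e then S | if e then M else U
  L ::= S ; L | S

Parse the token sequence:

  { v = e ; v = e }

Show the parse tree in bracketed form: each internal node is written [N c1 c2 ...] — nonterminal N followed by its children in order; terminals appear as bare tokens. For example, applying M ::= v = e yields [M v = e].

[S [M { [L [S [M v = e]] ; [L [S [M v = e]]]] }]]

S
M
{ L }
{ S ; L }
{ M ; L }
{ v = e ; L }
{ v = e ; S }
{ v = e ; M }
{ v = e ; v = e }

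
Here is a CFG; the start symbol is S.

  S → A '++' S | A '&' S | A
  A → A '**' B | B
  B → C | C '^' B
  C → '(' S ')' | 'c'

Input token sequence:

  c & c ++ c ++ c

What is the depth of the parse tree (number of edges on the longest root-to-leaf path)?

7

[S [A [B [C c]]] & [S [A [B [C c]]] ++ [S [A [B [C c]]] ++ [S [A [B [C c]]]]]]]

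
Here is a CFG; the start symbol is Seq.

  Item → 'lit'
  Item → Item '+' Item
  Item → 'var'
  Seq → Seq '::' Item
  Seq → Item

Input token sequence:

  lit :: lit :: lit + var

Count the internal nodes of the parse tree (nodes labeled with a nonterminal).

[Seq [Seq [Seq [Item lit]] :: [Item lit]] :: [Item [Item lit] + [Item var]]]

8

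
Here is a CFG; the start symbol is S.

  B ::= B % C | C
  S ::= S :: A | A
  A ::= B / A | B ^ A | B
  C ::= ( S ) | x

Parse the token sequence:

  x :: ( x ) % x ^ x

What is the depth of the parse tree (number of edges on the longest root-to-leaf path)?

9

[S [S [A [B [C x]]]] :: [A [B [B [C ( [S [A [B [C x]]]] )]] % [C x]] ^ [A [B [C x]]]]]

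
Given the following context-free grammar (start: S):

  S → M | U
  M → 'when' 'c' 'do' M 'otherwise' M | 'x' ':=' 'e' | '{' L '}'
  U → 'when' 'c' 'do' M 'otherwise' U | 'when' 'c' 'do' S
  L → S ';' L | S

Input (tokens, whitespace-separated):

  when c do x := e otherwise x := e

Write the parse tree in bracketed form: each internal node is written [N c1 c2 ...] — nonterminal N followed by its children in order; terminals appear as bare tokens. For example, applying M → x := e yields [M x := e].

S
M
when c do M otherwise M
when c do x := e otherwise M
when c do x := e otherwise x := e

[S [M when c do [M x := e] otherwise [M x := e]]]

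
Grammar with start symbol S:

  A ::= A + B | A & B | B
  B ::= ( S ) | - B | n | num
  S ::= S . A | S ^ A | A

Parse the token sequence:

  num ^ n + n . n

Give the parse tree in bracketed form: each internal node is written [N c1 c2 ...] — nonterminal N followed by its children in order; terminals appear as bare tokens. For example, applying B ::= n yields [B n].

S
S . A
S ^ A . A
A ^ A . A
B ^ A . A
num ^ A . A
num ^ A + B . A
num ^ B + B . A
num ^ n + B . A
num ^ n + n . A
num ^ n + n . B
num ^ n + n . n

[S [S [S [A [B num]]] ^ [A [A [B n]] + [B n]]] . [A [B n]]]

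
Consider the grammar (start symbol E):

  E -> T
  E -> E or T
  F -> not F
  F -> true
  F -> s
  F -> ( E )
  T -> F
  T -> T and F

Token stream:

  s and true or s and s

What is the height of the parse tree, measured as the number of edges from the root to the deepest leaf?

[E [E [T [T [F s]] and [F true]]] or [T [T [F s]] and [F s]]]

5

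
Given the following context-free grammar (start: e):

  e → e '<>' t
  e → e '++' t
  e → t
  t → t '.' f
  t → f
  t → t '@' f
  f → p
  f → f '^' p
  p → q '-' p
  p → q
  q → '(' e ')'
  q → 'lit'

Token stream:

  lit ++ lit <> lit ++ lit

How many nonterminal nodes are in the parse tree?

[e [e [e [e [t [f [p [q lit]]]]] ++ [t [f [p [q lit]]]]] <> [t [f [p [q lit]]]]] ++ [t [f [p [q lit]]]]]

20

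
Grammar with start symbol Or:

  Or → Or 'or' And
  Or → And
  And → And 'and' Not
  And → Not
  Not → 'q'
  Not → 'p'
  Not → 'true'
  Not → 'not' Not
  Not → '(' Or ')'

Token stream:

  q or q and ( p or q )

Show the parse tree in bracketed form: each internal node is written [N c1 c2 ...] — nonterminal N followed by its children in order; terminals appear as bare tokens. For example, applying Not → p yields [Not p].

Or
Or or And
And or And
Not or And
q or And
q or And and Not
q or Not and Not
q or q and Not
q or q and ( Or )
q or q and ( Or or And )
q or q and ( And or And )
q or q and ( Not or And )
q or q and ( p or And )
q or q and ( p or Not )
q or q and ( p or q )

[Or [Or [And [Not q]]] or [And [And [Not q]] and [Not ( [Or [Or [And [Not p]]] or [And [Not q]]] )]]]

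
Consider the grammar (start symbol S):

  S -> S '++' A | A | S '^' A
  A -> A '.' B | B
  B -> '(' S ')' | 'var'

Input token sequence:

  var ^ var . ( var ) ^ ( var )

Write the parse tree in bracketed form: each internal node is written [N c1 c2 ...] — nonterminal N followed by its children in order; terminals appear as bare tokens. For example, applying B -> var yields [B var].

S
S ^ A
S ^ A ^ A
A ^ A ^ A
B ^ A ^ A
var ^ A ^ A
var ^ A . B ^ A
var ^ B . B ^ A
var ^ var . B ^ A
var ^ var . ( S ) ^ A
var ^ var . ( A ) ^ A
var ^ var . ( B ) ^ A
var ^ var . ( var ) ^ A
var ^ var . ( var ) ^ B
var ^ var . ( var ) ^ ( S )
var ^ var . ( var ) ^ ( A )
var ^ var . ( var ) ^ ( B )
var ^ var . ( var ) ^ ( var )

[S [S [S [A [B var]]] ^ [A [A [B var]] . [B ( [S [A [B var]]] )]]] ^ [A [B ( [S [A [B var]]] )]]]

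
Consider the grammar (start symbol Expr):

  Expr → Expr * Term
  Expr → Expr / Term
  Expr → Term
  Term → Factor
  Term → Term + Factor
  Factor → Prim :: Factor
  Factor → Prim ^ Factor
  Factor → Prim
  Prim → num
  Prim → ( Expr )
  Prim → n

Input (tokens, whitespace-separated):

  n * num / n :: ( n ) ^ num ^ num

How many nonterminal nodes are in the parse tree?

[Expr [Expr [Expr [Term [Factor [Prim n]]]] * [Term [Factor [Prim num]]]] / [Term [Factor [Prim n] :: [Factor [Prim ( [Expr [Term [Factor [Prim n]]]] )] ^ [Factor [Prim num] ^ [Factor [Prim num]]]]]]]

22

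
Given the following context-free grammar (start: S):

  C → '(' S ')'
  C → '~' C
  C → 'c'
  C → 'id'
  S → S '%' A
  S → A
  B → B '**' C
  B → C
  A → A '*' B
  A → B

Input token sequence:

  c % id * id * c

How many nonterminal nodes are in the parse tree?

14

[S [S [A [B [C c]]]] % [A [A [A [B [C id]]] * [B [C id]]] * [B [C c]]]]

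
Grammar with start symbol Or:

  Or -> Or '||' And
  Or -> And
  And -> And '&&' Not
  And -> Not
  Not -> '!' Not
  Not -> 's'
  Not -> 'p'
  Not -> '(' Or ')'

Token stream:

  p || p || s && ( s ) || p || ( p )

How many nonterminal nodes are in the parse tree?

23

[Or [Or [Or [Or [Or [And [Not p]]] || [And [Not p]]] || [And [And [Not s]] && [Not ( [Or [And [Not s]]] )]]] || [And [Not p]]] || [And [Not ( [Or [And [Not p]]] )]]]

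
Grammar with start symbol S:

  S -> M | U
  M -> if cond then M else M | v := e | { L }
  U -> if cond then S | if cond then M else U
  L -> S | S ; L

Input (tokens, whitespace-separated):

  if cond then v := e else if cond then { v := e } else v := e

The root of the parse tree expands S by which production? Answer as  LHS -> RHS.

[S [M if cond then [M v := e] else [M if cond then [M { [L [S [M v := e]]] }] else [M v := e]]]]

S -> M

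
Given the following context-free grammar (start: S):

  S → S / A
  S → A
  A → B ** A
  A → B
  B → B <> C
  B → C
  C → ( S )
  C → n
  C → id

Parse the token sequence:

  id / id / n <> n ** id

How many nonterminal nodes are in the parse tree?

[S [S [S [A [B [C id]]]] / [A [B [C id]]]] / [A [B [B [C n]] <> [C n]] ** [A [B [C id]]]]]

17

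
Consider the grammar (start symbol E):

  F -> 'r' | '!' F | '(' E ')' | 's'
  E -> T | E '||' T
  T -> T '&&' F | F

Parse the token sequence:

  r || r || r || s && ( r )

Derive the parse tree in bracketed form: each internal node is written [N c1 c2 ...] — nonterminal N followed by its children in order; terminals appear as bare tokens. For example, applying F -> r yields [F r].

E
E || T
E || T || T
E || T || T || T
T || T || T || T
F || T || T || T
r || T || T || T
r || F || T || T
r || r || T || T
r || r || F || T
r || r || r || T
r || r || r || T && F
r || r || r || F && F
r || r || r || s && F
r || r || r || s && ( E )
r || r || r || s && ( T )
r || r || r || s && ( F )
r || r || r || s && ( r )

[E [E [E [E [T [F r]]] || [T [F r]]] || [T [F r]]] || [T [T [F s]] && [F ( [E [T [F r]]] )]]]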